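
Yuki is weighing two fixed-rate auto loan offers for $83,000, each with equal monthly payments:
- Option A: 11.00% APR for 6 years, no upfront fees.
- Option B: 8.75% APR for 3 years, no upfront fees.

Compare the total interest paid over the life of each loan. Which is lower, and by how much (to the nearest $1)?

Option A: at 11.00% the monthly rate is 0.0091667, so the payment is 83,000 × 0.0091667 / (1 − 1.0091667^−72) = $1,579.83.
Total interest on Option A = 72 × $1,579.83 − $83,000 = $30,747.76.
Option B: at 8.75% the monthly rate is 0.0072917, so the payment is 83,000 × 0.0072917 / (1 − 1.0072917^−36) = $2,629.73.
Total interest on Option B = 36 × $2,629.73 − $83,000 = $11,670.28.
Option B is lower by $19,077.48.

Option B by $19,077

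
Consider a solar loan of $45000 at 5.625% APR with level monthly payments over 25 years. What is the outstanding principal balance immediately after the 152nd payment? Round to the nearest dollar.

With monthly rate i = 5.625%/12 = 0.0046875, the balance after k of n payments is P · [(1+i)^n − (1+i)^k] / [(1+i)^n − 1].
(1+0.0046875)^300 = 4.06723890 and (1+0.0046875)^152 = 2.03569092, so the balance is 45,000 × (4.06723890 − 2.03569092) / (4.06723890 − 1) = $29,805.20.

$29,805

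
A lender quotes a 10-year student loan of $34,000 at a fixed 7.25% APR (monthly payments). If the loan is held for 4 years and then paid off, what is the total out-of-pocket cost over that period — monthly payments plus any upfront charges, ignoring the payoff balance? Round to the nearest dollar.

At 7.25% the monthly rate is 0.0060417, so the payment is 34,000 × 0.0060417 / (1 − 1.0060417^−120) = $399.16.
Total outlay = 48 × $399.16 = $19,159.68.

$19,160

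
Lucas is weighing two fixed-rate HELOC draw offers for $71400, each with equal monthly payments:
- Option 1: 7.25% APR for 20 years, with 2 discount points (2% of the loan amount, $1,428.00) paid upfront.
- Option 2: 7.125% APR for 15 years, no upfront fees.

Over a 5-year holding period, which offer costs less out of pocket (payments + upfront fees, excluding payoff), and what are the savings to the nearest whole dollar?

Option 1 by $3,518

Option 1: monthly rate = 7.25%/12 = 0.0060417; payment = 71,400 × 0.0060417 / (1 − (1+0.0060417)^−240) = $564.33.
Option 2: at 7.125% the monthly rate is 0.0059375, so the payment is 71,400 × 0.0059375 / (1 − 1.0059375^−180) = $646.76.
Over 60 months: Option 1 costs 60 × $564.33 + $1,428.00 = $35,287.80; Option 2 costs 60 × $646.76 = $38,805.60.
Option 1 is cheaper by $38,805.60 − $35,287.80 = $3,517.80.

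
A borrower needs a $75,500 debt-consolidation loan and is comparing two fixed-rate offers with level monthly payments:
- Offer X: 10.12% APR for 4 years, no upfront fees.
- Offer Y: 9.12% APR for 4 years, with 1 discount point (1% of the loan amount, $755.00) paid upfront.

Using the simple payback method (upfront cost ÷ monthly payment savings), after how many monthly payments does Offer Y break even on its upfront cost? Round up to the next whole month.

21 months

Offer X: monthly rate = 10.12%/12 = 0.0084333; payment = 75,500 × 0.0084333 / (1 − (1+0.0084333)^−48) = $1,919.23.
Offer Y: monthly rate = 9.12%/12 = 0.0076000; payment = 75,500 × 0.0076000 / (1 − (1+0.0076000)^−48) = $1,883.13.
Monthly savings = $1,919.23 − $1,883.13 = $36.10.
Break-even = $755.00 / $36.10 = 20.91 → 21 months.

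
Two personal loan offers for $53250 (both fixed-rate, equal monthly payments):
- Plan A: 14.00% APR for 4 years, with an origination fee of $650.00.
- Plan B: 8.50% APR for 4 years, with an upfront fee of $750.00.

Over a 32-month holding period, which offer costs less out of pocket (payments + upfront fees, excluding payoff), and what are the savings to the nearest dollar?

Plan A: at 14.00% the monthly rate is 0.0116667, so the payment is 53,250 × 0.0116667 / (1 − 1.0116667^−48) = $1,455.13.
Plan B: at 8.50% the monthly rate is 0.0070833, so the payment is 53,250 × 0.0070833 / (1 − 1.0070833^−48) = $1,312.52.
Over 32 months: Plan A costs 32 × $1,455.13 + $650.00 = $47,214.16; Plan B costs 32 × $1,312.52 + $750.00 = $42,750.64.
Plan B is cheaper by $47,214.16 − $42,750.64 = $4,463.52.

Plan B by $4,464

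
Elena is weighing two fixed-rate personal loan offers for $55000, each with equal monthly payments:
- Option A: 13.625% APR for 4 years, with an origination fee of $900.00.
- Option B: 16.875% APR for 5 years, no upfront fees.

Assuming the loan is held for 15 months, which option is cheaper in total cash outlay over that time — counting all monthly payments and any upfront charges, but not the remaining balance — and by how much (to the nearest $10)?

Option A: at 13.625% the monthly rate is 0.0113542, so the payment is 55,000 × 0.0113542 / (1 − 1.0113542^−48) = $1,492.63.
Option B: at 16.875% the monthly rate is 0.0140625, so the payment is 55,000 × 0.0140625 / (1 − 1.0140625^−60) = $1,363.20.
Over 15 months: Option A costs 15 × $1,492.63 + $900.00 = $23,289.45; Option B costs 15 × $1,363.20 = $20,448.00.
Option B is cheaper by $23,289.45 − $20,448.00 = $2,841.45.

Option B by $2,840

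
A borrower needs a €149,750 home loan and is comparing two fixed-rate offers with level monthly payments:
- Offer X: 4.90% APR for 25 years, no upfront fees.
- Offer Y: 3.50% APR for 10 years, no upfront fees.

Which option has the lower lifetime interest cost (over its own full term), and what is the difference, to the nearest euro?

Offer X: at 4.90% the monthly rate is 0.0040833, so the payment is 149,750 × 0.0040833 / (1 − 1.0040833^−300) = €866.72.
Total interest on Offer X = 300 × €866.72 − €149,750 = €110,266.00.
Offer Y: monthly rate = 3.5%/12 = 0.0029167; payment = 149,750 × 0.0029167 / (1 − (1+0.0029167)^−120) = €1,480.82.
Total interest on Offer Y = 120 × €1,480.82 − €149,750 = €27,948.40.
Offer Y is lower by €82,317.60.

Offer Y by €82,318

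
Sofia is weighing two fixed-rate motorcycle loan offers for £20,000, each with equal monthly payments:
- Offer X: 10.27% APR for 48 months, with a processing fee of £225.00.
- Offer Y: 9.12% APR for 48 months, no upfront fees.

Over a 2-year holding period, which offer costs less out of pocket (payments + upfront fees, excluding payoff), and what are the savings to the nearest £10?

Offer X: at 10.27% the monthly rate is 0.0085583, so the payment is 20,000 × 0.0085583 / (1 − 1.0085583^−48) = £509.85.
Offer Y: monthly rate = 9.12%/12 = 0.0076000; payment = 20,000 × 0.0076000 / (1 − (1+0.0076000)^−48) = £498.84.
Over 24 months: Offer X costs 24 × £509.85 + £225.00 = £12,461.40; Offer Y costs 24 × £498.84 = £11,972.16.
Offer Y is cheaper by £12,461.40 − £11,972.16 = £489.24.

Offer Y by £490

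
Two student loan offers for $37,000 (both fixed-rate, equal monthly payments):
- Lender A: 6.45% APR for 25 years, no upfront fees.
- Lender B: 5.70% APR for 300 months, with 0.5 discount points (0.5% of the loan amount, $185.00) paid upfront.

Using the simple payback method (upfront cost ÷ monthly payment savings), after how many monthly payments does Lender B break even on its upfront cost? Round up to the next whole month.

11 months

Lender A: monthly rate = 6.45%/12 = 0.0053750; payment = 37,000 × 0.0053750 / (1 − (1+0.0053750)^−300) = $248.67.
Lender B: monthly rate = 5.7%/12 = 0.0047500; payment = 37,000 × 0.0047500 / (1 − (1+0.0047500)^−300) = $231.65.
Monthly savings = $248.67 − $231.65 = $17.02.
Break-even = $185.00 / $17.02 = 10.87 → 11 months.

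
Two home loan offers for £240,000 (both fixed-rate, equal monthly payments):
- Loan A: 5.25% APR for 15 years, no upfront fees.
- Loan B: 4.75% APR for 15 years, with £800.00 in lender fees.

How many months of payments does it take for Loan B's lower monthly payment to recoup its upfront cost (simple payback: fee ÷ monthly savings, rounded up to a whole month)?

Loan A: monthly rate = 5.25%/12 = 0.0043750; payment = 240,000 × 0.0043750 / (1 − (1+0.0043750)^−180) = £1,929.31.
Loan B: at 4.75% the monthly rate is 0.0039583, so the payment is 240,000 × 0.0039583 / (1 − 1.0039583^−180) = £1,866.80.
Monthly savings = £1,929.31 − £1,866.80 = £62.51.
Break-even = £800.00 / £62.51 = 12.80 → 13 months.

13 months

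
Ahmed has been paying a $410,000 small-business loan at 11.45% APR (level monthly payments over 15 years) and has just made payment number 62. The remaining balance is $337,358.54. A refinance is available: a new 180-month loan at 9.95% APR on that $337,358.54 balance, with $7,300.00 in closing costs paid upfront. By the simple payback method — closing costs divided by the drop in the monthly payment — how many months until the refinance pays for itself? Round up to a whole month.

Current payment = 410,000 × 11.45%/12 / (1 − (1+0.0095417)^−180) = $4,776.55.
Refinanced payment = 337,358.54 × 0.0082917 / (1 − (1+0.0082917)^−180) = $3,614.96.
Monthly savings = $4,776.55 − $3,614.96 = $1,161.59.
Break-even = $7,300.00 / $1,161.59 = 6.28 → 7 months.

7 months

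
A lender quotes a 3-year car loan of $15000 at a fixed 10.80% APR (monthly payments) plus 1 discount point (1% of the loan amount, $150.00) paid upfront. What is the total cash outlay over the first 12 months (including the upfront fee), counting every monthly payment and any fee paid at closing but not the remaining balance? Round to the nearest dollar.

At 10.80% the monthly rate is 0.0090000, so the payment is 15,000 × 0.0090000 / (1 − 1.0090000^−36) = $489.66.
Total outlay = 12 × $489.66 + $150.00 = $6,025.92.

$6,026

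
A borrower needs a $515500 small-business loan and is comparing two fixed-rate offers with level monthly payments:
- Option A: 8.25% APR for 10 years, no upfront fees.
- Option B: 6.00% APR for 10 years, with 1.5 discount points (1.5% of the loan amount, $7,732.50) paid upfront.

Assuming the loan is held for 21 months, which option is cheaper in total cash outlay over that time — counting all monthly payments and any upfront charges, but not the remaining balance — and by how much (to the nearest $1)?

Option B by $4,860

Option A: monthly rate = 8.25%/12 = 0.0068750; payment = 515,500 × 0.0068750 / (1 − (1+0.0068750)^−120) = $6,322.74.
Option B: at 6.00% the monthly rate is 0.0050000, so the payment is 515,500 × 0.0050000 / (1 − 1.0050000^−120) = $5,723.11.
Over 21 months: Option A costs 21 × $6,322.74 = $132,777.54; Option B costs 21 × $5,723.11 + $7,732.50 = $127,917.81.
Option B is cheaper by $132,777.54 − $127,917.81 = $4,859.73.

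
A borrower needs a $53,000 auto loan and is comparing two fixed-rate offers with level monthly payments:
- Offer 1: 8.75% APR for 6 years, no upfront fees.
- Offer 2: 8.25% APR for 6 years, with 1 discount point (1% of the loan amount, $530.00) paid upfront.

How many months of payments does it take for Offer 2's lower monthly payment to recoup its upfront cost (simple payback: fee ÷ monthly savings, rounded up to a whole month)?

41 months

Offer 1: monthly rate = 8.75%/12 = 0.0072917; payment = 53,000 × 0.0072917 / (1 − (1+0.0072917)^−72) = $948.79.
Offer 2: monthly rate = 8.25%/12 = 0.0068750; payment = 53,000 × 0.0068750 / (1 − (1+0.0068750)^−72) = $935.74.
Monthly savings = $948.79 − $935.74 = $13.05.
Break-even = $530.00 / $13.05 = 40.61 → 41 months.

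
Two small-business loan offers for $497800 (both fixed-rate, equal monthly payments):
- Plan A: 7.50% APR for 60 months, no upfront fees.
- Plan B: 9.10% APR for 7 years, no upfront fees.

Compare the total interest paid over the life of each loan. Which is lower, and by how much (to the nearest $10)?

Plan A: monthly rate = 7.5%/12 = 0.0062500; payment = 497,800 × 0.0062500 / (1 − (1+0.0062500)^−60) = $9,974.89.
Total interest on Plan A = 60 × $9,974.89 − $497,800 = $100,693.40.
Plan B: monthly rate = 9.1%/12 = 0.0075833; payment = 497,800 × 0.0075833 / (1 − (1+0.0075833)^−84) = $8,034.43.
Total interest on Plan B = 84 × $8,034.43 − $497,800 = $177,092.12.
Plan A is lower by $76,398.72.

Plan A by $76,400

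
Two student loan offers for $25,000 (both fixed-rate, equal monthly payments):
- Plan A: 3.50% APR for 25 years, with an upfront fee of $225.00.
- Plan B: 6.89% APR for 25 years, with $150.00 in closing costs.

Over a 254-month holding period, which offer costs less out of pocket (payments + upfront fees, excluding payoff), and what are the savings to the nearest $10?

Plan A: monthly rate = 3.5%/12 = 0.0029167; payment = 25,000 × 0.0029167 / (1 − (1+0.0029167)^−300) = $125.16.
Plan B: monthly rate = 6.89%/12 = 0.0057417; payment = 25,000 × 0.0057417 / (1 − (1+0.0057417)^−300) = $174.94.
Over 254 months: Plan A costs 254 × $125.16 + $225.00 = $32,015.64; Plan B costs 254 × $174.94 + $150.00 = $44,584.76.
Plan A is cheaper by $44,584.76 − $32,015.64 = $12,569.12.

Plan A by $12,570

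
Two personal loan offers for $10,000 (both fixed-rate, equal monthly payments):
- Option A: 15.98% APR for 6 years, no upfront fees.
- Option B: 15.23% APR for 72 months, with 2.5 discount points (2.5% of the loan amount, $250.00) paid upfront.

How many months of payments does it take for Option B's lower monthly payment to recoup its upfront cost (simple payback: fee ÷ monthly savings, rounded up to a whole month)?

61 months

Option A: monthly rate = 15.98%/12 = 0.0133167; payment = 10,000 × 0.0133167 / (1 − (1+0.0133167)^−72) = $216.81.
Option B: at 15.23% the monthly rate is 0.0126917, so the payment is 10,000 × 0.0126917 / (1 − 1.0126917^−72) = $212.70.
Monthly savings = $216.81 − $212.70 = $4.11.
Break-even = $250.00 / $4.11 = 60.83 → 61 months.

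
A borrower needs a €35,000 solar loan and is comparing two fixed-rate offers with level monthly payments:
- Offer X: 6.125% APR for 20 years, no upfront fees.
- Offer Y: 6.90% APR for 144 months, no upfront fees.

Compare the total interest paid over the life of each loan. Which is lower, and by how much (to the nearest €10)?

Offer Y by €9,230

Offer X: monthly rate = 6.125%/12 = 0.0051042; payment = 35,000 × 0.0051042 / (1 − (1+0.0051042)^−240) = €253.28.
Total interest on Offer X = 240 × €253.28 − €35,000 = €25,787.20.
Offer Y: at 6.90% the monthly rate is 0.0057500, so the payment is 35,000 × 0.0057500 / (1 − 1.0057500^−144) = €358.07.
Total interest on Offer Y = 144 × €358.07 − €35,000 = €16,562.08.
Offer Y is lower by €9,225.12.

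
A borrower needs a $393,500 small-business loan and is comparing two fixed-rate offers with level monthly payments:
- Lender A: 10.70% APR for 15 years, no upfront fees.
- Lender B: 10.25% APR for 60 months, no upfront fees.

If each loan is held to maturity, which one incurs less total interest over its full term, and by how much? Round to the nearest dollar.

Lender B by $287,207

Lender A: monthly rate = 10.7%/12 = 0.0089167; payment = 393,500 × 0.0089167 / (1 − (1+0.0089167)^−180) = $4,398.66.
Total interest on Lender A = 180 × $4,398.66 − $393,500 = $398,258.80.
Lender B: at 10.25% the monthly rate is 0.0085417, so the payment is 393,500 × 0.0085417 / (1 − 1.0085417^−60) = $8,409.20.
Total interest on Lender B = 60 × $8,409.20 − $393,500 = $111,052.00.
Lender B is lower by $287,206.80.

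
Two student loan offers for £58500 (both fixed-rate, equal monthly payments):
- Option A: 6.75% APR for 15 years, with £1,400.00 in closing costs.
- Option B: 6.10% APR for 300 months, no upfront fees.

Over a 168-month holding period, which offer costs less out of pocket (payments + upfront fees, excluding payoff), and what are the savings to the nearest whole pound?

Option A: monthly rate = 6.75%/12 = 0.0056250; payment = 58,500 × 0.0056250 / (1 − (1+0.0056250)^−180) = £517.67.
Option B: at 6.10% the monthly rate is 0.0050833, so the payment is 58,500 × 0.0050833 / (1 − 1.0050833^−300) = £380.50.
Over 168 months: Option A costs 168 × £517.67 + £1,400.00 = £88,368.56; Option B costs 168 × £380.50 = £63,924.00.
Option B is cheaper by £88,368.56 − £63,924.00 = £24,444.56.

Option B by £24,445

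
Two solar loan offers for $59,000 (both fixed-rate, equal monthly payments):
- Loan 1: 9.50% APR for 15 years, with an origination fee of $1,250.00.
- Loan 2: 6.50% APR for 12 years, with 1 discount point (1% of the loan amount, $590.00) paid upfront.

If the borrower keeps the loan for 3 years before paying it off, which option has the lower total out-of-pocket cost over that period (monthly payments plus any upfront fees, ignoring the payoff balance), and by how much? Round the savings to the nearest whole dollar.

Loan 1: monthly rate = 9.5%/12 = 0.0079167; payment = 59,000 × 0.0079167 / (1 − (1+0.0079167)^−180) = $616.09.
Loan 2: at 6.50% the monthly rate is 0.0054167, so the payment is 59,000 × 0.0054167 / (1 − 1.0054167^−144) = $591.13.
Over 36 months: Loan 1 costs 36 × $616.09 + $1,250.00 = $23,429.24; Loan 2 costs 36 × $591.13 + $590.00 = $21,870.68.
Loan 2 is cheaper by $23,429.24 − $21,870.68 = $1,558.56.

Loan 2 by $1,559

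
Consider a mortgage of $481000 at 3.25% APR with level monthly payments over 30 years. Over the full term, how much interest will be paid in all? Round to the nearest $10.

Monthly rate = 3.25%/12 = 0.0027083; payment = 481,000 × 0.0027083 / (1 − (1+0.0027083)^−360) = $2,093.34.
Total paid = 360 × $2,093.34 = $753,602.40; interest = $753,602.40 − $481,000 = $272,602.40.

$272,600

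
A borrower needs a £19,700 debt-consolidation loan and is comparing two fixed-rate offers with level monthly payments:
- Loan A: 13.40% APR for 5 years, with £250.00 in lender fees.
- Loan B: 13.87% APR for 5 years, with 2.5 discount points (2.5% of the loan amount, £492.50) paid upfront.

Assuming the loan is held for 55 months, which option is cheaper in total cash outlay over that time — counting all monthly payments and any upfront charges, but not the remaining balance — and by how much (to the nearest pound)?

Loan A by £505

Loan A: monthly rate = 13.4%/12 = 0.0111667; payment = 19,700 × 0.0111667 / (1 − (1+0.0111667)^−60) = £452.28.
Loan B: at 13.87% the monthly rate is 0.0115583, so the payment is 19,700 × 0.0115583 / (1 − 1.0115583^−60) = £457.06.
Over 55 months: Loan A costs 55 × £452.28 + £250.00 = £25,125.40; Loan B costs 55 × £457.06 + £492.50 = £25,630.80.
Loan A is cheaper by £25,630.80 − £25,125.40 = £505.40.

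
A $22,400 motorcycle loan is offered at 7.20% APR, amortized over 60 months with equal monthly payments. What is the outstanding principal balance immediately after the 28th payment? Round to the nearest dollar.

With monthly rate i = 7.2%/12 = 0.0060000, the balance after k of n payments is P · [(1+i)^n − (1+i)^k] / [(1+i)^n − 1].
(1+0.0060000)^60 = 1.43178841 and (1+0.0060000)^28 = 1.18234293, so the balance is 22,400 × (1.43178841 − 1.18234293) / (1.43178841 − 1) = $12,940.55.

$12,941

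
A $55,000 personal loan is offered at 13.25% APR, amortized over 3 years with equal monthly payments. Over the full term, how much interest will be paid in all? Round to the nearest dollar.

Monthly rate = 13.25%/12 = 0.0110417; payment = 55,000 × 0.0110417 / (1 − (1+0.0110417)^−36) = $1,859.80.
Total paid = 36 × $1,859.80 = $66,952.80; interest = $66,952.80 − $55,000 = $11,952.80.

$11,953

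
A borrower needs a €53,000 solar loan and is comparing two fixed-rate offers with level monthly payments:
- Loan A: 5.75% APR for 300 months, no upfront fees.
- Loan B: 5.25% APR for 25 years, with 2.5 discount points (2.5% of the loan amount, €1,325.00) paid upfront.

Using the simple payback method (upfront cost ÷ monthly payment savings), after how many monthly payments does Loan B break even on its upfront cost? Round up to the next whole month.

Loan A: monthly rate = 5.75%/12 = 0.0047917; payment = 53,000 × 0.0047917 / (1 − (1+0.0047917)^−300) = €333.43.
Loan B: monthly rate = 5.25%/12 = 0.0043750; payment = 53,000 × 0.0043750 / (1 − (1+0.0043750)^−300) = €317.60.
Monthly savings = €333.43 − €317.60 = €15.83.
Break-even = €1,325.00 / €15.83 = 83.70 → 84 months.

84 months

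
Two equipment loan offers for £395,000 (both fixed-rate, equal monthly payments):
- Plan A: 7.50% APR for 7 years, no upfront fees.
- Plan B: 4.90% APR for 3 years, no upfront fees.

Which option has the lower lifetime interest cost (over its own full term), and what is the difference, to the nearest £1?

Plan A: at 7.50% the monthly rate is 0.0062500, so the payment is 395,000 × 0.0062500 / (1 − 1.0062500^−84) = £6,058.62.
Total interest on Plan A = 84 × £6,058.62 − £395,000 = £113,924.08.
Plan B: at 4.90% the monthly rate is 0.0040833, so the payment is 395,000 × 0.0040833 / (1 − 1.0040833^−36) = £11,820.78.
Total interest on Plan B = 36 × £11,820.78 − £395,000 = £30,548.08.
Plan B is lower by £83,376.00.

Plan B by £83,376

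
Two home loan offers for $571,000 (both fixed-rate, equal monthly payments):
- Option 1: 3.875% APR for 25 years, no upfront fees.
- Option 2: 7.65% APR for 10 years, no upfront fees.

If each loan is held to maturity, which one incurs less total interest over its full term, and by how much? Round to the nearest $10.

Option 1: monthly rate = 3.875%/12 = 0.0032292; payment = 571,000 × 0.0032292 / (1 − (1+0.0032292)^−300) = $2,974.68.
Total interest on Option 1 = 300 × $2,974.68 − $571,000 = $321,404.00.
Option 2: monthly rate = 7.65%/12 = 0.0063750; payment = 571,000 × 0.0063750 / (1 − (1+0.0063750)^−120) = $6,822.66.
Total interest on Option 2 = 120 × $6,822.66 − $571,000 = $247,719.20.
Option 2 is lower by $73,684.80.

Option 2 by $73,680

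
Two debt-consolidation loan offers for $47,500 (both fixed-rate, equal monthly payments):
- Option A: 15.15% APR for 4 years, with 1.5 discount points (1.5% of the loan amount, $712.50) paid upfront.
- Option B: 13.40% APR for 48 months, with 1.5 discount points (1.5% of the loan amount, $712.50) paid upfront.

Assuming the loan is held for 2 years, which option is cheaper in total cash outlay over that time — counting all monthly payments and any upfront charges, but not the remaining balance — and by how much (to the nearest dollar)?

Option A: at 15.15% the monthly rate is 0.0126250, so the payment is 47,500 × 0.0126250 / (1 − 1.0126250^−48) = $1,325.58.
Option B: monthly rate = 13.4%/12 = 0.0111667; payment = 47,500 × 0.0111667 / (1 − (1+0.0111667)^−48) = $1,283.76.
Over 24 months: Option A costs 24 × $1,325.58 + $712.50 = $32,526.42; Option B costs 24 × $1,283.76 + $712.50 = $31,522.74.
Option B is cheaper by $32,526.42 − $31,522.74 = $1,003.68.

Option B by $1,004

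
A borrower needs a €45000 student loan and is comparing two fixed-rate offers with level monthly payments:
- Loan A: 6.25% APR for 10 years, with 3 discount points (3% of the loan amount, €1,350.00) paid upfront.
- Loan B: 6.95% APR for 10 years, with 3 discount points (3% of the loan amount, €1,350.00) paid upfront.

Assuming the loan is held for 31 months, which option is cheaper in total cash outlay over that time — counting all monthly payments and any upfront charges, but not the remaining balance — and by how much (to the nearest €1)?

Loan A: monthly rate = 6.25%/12 = 0.0052083; payment = 45,000 × 0.0052083 / (1 − (1+0.0052083)^−120) = €505.26.
Loan B: at 6.95% the monthly rate is 0.0057917, so the payment is 45,000 × 0.0057917 / (1 − 1.0057917^−120) = €521.33.
Over 31 months: Loan A costs 31 × €505.26 + €1,350.00 = €17,013.06; Loan B costs 31 × €521.33 + €1,350.00 = €17,511.23.
Loan A is cheaper by €17,511.23 − €17,013.06 = €498.17.

Loan A by €498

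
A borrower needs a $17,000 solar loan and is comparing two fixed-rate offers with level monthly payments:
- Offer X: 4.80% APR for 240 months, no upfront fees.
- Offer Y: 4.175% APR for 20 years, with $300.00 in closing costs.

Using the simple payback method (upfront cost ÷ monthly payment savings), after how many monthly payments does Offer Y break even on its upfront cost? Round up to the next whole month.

53 months

Offer X: at 4.80% the monthly rate is 0.0040000, so the payment is 17,000 × 0.0040000 / (1 − 1.0040000^−240) = $110.32.
Offer Y: monthly rate = 4.175%/12 = 0.0034792; payment = 17,000 × 0.0034792 / (1 − (1+0.0034792)^−240) = $104.59.
Monthly savings = $110.32 − $104.59 = $5.73.
Break-even = $300.00 / $5.73 = 52.36 → 53 months.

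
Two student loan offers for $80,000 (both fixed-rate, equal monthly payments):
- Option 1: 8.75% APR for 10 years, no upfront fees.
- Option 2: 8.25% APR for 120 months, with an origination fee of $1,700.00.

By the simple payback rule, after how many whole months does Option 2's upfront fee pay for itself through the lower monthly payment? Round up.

80 months

Option 1: monthly rate = 8.75%/12 = 0.0072917; payment = 80,000 × 0.0072917 / (1 − (1+0.0072917)^−120) = $1,002.61.
Option 2: at 8.25% the monthly rate is 0.0068750, so the payment is 80,000 × 0.0068750 / (1 − 1.0068750^−120) = $981.22.
Monthly savings = $1,002.61 − $981.22 = $21.39.
Break-even = $1,700.00 / $21.39 = 79.48 → 80 months.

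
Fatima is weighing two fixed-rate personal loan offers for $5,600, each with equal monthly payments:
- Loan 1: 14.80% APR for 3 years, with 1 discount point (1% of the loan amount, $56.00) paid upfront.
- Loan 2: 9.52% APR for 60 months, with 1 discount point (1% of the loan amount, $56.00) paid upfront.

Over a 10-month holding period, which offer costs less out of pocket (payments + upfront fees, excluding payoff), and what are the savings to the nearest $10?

Loan 2 by $760

Loan 1: monthly rate = 14.8%/12 = 0.0123333; payment = 5,600 × 0.0123333 / (1 − (1+0.0123333)^−36) = $193.58.
Loan 2: at 9.52% the monthly rate is 0.0079333, so the payment is 5,600 × 0.0079333 / (1 − 1.0079333^−60) = $117.67.
Over 10 months: Loan 1 costs 10 × $193.58 + $56.00 = $1,991.80; Loan 2 costs 10 × $117.67 + $56.00 = $1,232.70.
Loan 2 is cheaper by $1,991.80 − $1,232.70 = $759.10.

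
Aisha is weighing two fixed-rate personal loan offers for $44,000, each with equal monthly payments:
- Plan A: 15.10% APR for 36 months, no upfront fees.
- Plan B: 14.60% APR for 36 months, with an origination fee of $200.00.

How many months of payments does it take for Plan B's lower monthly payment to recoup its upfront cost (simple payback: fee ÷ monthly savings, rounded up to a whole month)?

Plan A: monthly rate = 15.1%/12 = 0.0125833; payment = 44,000 × 0.0125833 / (1 − (1+0.0125833)^−36) = $1,527.43.
Plan B: at 14.60% the monthly rate is 0.0121667, so the payment is 44,000 × 0.0121667 / (1 − 1.0121667^−36) = $1,516.67.
Monthly savings = $1,527.43 − $1,516.67 = $10.76.
Break-even = $200.00 / $10.76 = 18.59 → 19 months.

19 months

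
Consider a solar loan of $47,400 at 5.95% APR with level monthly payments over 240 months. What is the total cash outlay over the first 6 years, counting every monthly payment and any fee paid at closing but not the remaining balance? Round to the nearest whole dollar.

Monthly rate = 5.95%/12 = 0.0049583; payment = 47,400 × 0.0049583 / (1 − (1+0.0049583)^−240) = $338.22.
Total outlay = 72 × $338.22 = $24,351.84.

$24,352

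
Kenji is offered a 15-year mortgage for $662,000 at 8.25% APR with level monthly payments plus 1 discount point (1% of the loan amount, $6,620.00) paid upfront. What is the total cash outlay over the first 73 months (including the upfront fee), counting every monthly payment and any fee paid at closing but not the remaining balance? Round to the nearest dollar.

$475,450

At 8.25% the monthly rate is 0.0068750, so the payment is 662,000 × 0.0068750 / (1 − 1.0068750^−180) = $6,422.33.
Total outlay = 73 × $6,422.33 + $6,620.00 = $475,450.09.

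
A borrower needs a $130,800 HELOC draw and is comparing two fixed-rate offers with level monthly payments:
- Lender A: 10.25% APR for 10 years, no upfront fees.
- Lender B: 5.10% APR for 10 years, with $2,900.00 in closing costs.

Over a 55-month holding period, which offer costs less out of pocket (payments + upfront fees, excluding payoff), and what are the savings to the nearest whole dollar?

Lender A: monthly rate = 10.25%/12 = 0.0085417; payment = 130,800 × 0.0085417 / (1 − (1+0.0085417)^−120) = $1,746.69.
Lender B: at 5.10% the monthly rate is 0.0042500, so the payment is 130,800 × 0.0042500 / (1 − 1.0042500^−120) = $1,393.74.
Over 55 months: Lender A costs 55 × $1,746.69 = $96,067.95; Lender B costs 55 × $1,393.74 + $2,900.00 = $79,555.70.
Lender B is cheaper by $96,067.95 − $79,555.70 = $16,512.25.

Lender B by $16,512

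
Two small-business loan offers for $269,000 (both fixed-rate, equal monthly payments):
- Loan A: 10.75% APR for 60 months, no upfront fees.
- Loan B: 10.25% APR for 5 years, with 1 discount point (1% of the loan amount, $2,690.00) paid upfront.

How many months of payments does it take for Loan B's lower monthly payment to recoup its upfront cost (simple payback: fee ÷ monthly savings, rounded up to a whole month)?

41 months

Loan A: at 10.75% the monthly rate is 0.0089583, so the payment is 269,000 × 0.0089583 / (1 − 1.0089583^−60) = $5,815.23.
Loan B: at 10.25% the monthly rate is 0.0085417, so the payment is 269,000 × 0.0085417 / (1 − 1.0085417^−60) = $5,748.60.
Monthly savings = $5,815.23 − $5,748.60 = $66.63.
Break-even = $2,690.00 / $66.63 = 40.37 → 41 months.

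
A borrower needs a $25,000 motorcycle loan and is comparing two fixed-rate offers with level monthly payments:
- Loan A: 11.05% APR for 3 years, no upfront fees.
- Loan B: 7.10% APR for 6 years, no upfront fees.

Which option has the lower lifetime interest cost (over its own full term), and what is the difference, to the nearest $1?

Loan A by $1,289

Loan A: at 11.05% the monthly rate is 0.0092083, so the payment is 25,000 × 0.0092083 / (1 − 1.0092083^−36) = $819.06.
Total interest on Loan A = 36 × $819.06 − $25,000 = $4,486.16.
Loan B: at 7.10% the monthly rate is 0.0059167, so the payment is 25,000 × 0.0059167 / (1 − 1.0059167^−72) = $427.43.
Total interest on Loan B = 72 × $427.43 − $25,000 = $5,774.96.
Loan A is lower by $1,288.80.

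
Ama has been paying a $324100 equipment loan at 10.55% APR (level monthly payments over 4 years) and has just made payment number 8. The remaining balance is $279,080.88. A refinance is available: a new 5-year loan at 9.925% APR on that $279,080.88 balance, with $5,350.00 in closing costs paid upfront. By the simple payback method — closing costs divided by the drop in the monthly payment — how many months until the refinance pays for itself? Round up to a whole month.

Current payment = 324,100 × 10.55%/12 / (1 − (1+0.0087917)^−48) = $8,305.88.
Refinanced payment = 279,080.88 × 0.0082708 / (1 − (1+0.0082708)^−60) = $5,919.35.
Monthly savings = $8,305.88 − $5,919.35 = $2,386.53.
Break-even = $5,350.00 / $2,386.53 = 2.24 → 3 months.

3 months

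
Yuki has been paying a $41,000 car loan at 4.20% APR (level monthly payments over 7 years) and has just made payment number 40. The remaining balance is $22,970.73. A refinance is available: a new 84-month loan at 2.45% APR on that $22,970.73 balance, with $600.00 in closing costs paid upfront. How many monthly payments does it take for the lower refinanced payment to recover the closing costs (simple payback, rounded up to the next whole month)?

3 months

Current payment = 41,000 × 4.2%/12 / (1 − (1+0.0035000)^−84) = $564.20.
Refinanced payment = 22,970.73 × 0.0020417 / (1 − (1+0.0020417)^−84) = $297.86.
Monthly savings = $564.20 − $297.86 = $266.34.
Break-even = $600.00 / $266.34 = 2.25 → 3 months.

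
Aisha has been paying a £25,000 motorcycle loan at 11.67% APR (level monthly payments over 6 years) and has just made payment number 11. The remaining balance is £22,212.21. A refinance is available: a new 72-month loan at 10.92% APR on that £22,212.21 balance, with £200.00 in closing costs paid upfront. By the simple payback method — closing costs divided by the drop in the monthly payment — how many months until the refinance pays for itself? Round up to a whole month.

Current payment = 25,000 × 11.67%/12 / (1 − (1+0.0097250)^−72) = £484.48.
Refinanced payment = 22,212.21 × 0.0091000 / (1 − (1+0.0091000)^−72) = £421.88.
Monthly savings = £484.48 − £421.88 = £62.60.
Break-even = £200.00 / £62.60 = 3.19 → 4 months.

4 months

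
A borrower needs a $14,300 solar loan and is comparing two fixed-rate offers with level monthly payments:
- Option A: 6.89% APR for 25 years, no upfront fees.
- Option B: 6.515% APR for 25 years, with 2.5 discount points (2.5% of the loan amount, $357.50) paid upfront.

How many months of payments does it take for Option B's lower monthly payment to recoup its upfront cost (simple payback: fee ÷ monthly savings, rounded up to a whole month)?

Option A: monthly rate = 6.89%/12 = 0.0057417; payment = 14,300 × 0.0057417 / (1 − (1+0.0057417)^−300) = $100.07.
Option B: at 6.515% the monthly rate is 0.0054292, so the payment is 14,300 × 0.0054292 / (1 − 1.0054292^−300) = $96.69.
Monthly savings = $100.07 − $96.69 = $3.38.
Break-even = $357.50 / $3.38 = 105.77 → 106 months.

106 months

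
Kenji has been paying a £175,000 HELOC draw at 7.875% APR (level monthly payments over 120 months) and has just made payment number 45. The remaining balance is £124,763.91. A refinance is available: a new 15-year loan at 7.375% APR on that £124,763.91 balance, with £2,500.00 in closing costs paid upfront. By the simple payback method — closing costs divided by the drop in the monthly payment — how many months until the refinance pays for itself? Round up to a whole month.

Current payment = 175,000 × 7.875%/12 / (1 − (1+0.0065625)^−120) = £2,111.69.
Refinanced payment = 124,763.91 × 0.0061458 / (1 − (1+0.0061458)^−180) = £1,147.73.
Monthly savings = £2,111.69 − £1,147.73 = £963.96.
Break-even = £2,500.00 / £963.96 = 2.59 → 3 months.

3 months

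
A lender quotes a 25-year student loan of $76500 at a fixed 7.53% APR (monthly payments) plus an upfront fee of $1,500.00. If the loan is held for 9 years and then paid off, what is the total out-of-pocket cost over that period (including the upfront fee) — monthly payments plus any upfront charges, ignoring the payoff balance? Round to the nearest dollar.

$62,717

At 7.53% the monthly rate is 0.0062750, so the payment is 76,500 × 0.0062750 / (1 − 1.0062750^−300) = $566.82.
Total outlay = 108 × $566.82 + $1,500.00 = $62,716.56.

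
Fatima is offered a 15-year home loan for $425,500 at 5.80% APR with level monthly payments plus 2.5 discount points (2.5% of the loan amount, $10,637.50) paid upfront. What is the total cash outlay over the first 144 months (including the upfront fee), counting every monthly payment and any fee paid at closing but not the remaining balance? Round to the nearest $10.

$521,090

Monthly rate = 5.8%/12 = 0.0048333; payment = 425,500 × 0.0048333 / (1 − (1+0.0048333)^−180) = $3,544.80.
Total outlay = 144 × $3,544.80 + $10,637.50 = $521,088.70.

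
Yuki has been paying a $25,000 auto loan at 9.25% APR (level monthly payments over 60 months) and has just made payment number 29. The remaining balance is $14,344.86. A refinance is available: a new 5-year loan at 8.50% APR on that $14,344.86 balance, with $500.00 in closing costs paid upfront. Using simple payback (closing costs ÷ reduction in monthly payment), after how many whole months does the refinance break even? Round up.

3 months

Current payment = 25,000 × 9.25%/12 / (1 − (1+0.0077083)^−60) = $522.00.
Refinanced payment = 14,344.86 × 0.0070833 / (1 − (1+0.0070833)^−60) = $294.31.
Monthly savings = $522.00 − $294.31 = $227.69.
Break-even = $500.00 / $227.69 = 2.20 → 3 months.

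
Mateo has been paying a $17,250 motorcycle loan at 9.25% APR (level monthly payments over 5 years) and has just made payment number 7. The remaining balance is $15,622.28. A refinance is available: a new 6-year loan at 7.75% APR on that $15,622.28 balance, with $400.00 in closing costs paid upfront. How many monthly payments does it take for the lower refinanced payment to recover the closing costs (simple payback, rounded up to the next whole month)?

Current payment = 17,250 × 9.25%/12 / (1 − (1+0.0077083)^−60) = $360.18.
Refinanced payment = 15,622.28 × 0.0064583 / (1 − (1+0.0064583)^−72) = $272.01.
Monthly savings = $360.18 − $272.01 = $88.17.
Break-even = $400.00 / $88.17 = 4.54 → 5 months.

5 months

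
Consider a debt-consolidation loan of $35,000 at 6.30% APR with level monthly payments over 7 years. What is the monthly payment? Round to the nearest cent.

$516.35

Monthly rate = 6.3%/12 = 0.0052500; payment = 35,000 × 0.0052500 / (1 − (1+0.0052500)^−84) = $516.35.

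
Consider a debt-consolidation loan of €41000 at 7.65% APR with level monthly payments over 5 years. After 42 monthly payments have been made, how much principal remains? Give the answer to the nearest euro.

€13,979

With monthly rate i = 7.65%/12 = 0.0063750, the balance after k of n payments is P · [(1+i)^n − (1+i)^k] / [(1+i)^n − 1].
(1+0.0063750)^60 = 1.46416621 and (1+0.0063750)^42 = 1.30591005, so the balance is 41,000 × (1.46416621 − 1.30591005) / (1.46416621 − 1) = €13,978.83.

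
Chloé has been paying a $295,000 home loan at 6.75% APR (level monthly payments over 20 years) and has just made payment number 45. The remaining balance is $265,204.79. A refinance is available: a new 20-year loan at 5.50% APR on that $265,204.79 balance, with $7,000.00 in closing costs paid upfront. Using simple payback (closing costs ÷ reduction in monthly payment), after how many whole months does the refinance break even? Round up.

17 months

Current payment = 295,000 × 6.75%/12 / (1 − (1+0.0056250)^−240) = $2,243.07.
Refinanced payment = 265,204.79 × 0.0045833 / (1 − (1+0.0045833)^−240) = $1,824.31.
Monthly savings = $2,243.07 − $1,824.31 = $418.76.
Break-even = $7,000.00 / $418.76 = 16.72 → 17 months.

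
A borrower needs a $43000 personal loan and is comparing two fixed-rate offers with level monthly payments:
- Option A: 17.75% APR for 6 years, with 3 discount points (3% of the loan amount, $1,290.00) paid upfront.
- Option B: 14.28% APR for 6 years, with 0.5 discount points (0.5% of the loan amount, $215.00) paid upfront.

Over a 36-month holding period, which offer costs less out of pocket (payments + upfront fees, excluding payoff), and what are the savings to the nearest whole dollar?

Option B by $4,033

Option A: at 17.75% the monthly rate is 0.0147917, so the payment is 43,000 × 0.0147917 / (1 − 1.0147917^−72) = $974.67.
Option B: at 14.28% the monthly rate is 0.0119000, so the payment is 43,000 × 0.0119000 / (1 − 1.0119000^−72) = $892.51.
Over 36 months: Option A costs 36 × $974.67 + $1,290.00 = $36,378.12; Option B costs 36 × $892.51 + $215.00 = $32,345.36.
Option B is cheaper by $36,378.12 − $32,345.36 = $4,032.76.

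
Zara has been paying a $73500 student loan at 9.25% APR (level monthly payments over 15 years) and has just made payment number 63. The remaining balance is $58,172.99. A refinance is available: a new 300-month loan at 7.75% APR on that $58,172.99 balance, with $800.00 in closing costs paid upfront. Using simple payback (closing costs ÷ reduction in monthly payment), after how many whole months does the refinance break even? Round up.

3 months

Current payment = 73,500 × 9.25%/12 / (1 − (1+0.0077083)^−180) = $756.46.
Refinanced payment = 58,172.99 × 0.0064583 / (1 − (1+0.0064583)^−300) = $439.40.
Monthly savings = $756.46 − $439.40 = $317.06.
Break-even = $800.00 / $317.06 = 2.52 → 3 months.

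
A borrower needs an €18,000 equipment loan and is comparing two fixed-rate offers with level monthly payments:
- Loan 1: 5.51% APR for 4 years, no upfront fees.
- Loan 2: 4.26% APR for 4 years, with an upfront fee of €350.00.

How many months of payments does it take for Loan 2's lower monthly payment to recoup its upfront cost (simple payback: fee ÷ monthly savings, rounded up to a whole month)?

Loan 1: at 5.51% the monthly rate is 0.0045917, so the payment is 18,000 × 0.0045917 / (1 − 1.0045917^−48) = €418.70.
Loan 2: monthly rate = 4.26%/12 = 0.0035500; payment = 18,000 × 0.0035500 / (1 − (1+0.0035500)^−48) = €408.52.
Monthly savings = €418.70 − €408.52 = €10.18.
Break-even = €350.00 / €10.18 = 34.38 → 35 months.

35 months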